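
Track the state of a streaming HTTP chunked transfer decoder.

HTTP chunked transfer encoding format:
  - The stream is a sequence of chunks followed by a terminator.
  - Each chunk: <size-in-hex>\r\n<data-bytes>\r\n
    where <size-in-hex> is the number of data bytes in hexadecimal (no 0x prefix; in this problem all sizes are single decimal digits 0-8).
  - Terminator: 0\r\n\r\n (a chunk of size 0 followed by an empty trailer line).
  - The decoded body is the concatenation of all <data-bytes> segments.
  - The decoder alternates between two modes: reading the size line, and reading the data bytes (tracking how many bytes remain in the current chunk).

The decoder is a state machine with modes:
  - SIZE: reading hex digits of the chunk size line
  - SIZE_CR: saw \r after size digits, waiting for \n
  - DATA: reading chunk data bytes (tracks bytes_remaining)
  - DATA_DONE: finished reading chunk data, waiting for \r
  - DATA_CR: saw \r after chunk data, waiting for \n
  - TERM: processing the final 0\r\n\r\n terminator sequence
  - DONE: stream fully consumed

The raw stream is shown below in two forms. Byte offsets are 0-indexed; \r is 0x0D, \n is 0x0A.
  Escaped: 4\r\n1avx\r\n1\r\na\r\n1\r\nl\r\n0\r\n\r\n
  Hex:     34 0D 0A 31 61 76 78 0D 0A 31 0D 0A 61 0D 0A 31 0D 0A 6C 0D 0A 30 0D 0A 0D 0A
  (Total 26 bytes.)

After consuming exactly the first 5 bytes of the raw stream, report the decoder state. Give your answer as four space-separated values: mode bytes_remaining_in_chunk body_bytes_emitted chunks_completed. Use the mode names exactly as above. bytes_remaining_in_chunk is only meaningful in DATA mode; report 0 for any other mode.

Byte 0 = '4': mode=SIZE remaining=0 emitted=0 chunks_done=0
Byte 1 = 0x0D: mode=SIZE_CR remaining=0 emitted=0 chunks_done=0
Byte 2 = 0x0A: mode=DATA remaining=4 emitted=0 chunks_done=0
Byte 3 = '1': mode=DATA remaining=3 emitted=1 chunks_done=0
Byte 4 = 'a': mode=DATA remaining=2 emitted=2 chunks_done=0

Answer: DATA 2 2 0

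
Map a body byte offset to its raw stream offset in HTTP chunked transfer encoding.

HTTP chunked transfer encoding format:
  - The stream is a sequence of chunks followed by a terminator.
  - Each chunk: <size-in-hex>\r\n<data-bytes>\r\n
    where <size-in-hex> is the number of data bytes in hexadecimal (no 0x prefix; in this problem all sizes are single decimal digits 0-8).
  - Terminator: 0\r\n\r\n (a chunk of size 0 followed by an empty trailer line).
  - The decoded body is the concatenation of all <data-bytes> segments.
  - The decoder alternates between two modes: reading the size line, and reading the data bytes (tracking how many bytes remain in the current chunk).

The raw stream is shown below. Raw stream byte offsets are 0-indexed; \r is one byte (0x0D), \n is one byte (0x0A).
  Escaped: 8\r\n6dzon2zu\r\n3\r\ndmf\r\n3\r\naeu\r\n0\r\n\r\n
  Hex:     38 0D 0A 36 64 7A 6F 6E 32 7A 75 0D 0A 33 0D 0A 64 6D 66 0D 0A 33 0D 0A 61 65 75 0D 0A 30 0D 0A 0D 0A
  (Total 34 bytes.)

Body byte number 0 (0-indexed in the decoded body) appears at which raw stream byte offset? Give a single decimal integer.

Answer: 3

Derivation:
Chunk 1: stream[0..1]='8' size=0x8=8, data at stream[3..11]='6dzon2zu' -> body[0..8], body so far='6dzon2zu'
Chunk 2: stream[13..14]='3' size=0x3=3, data at stream[16..19]='dmf' -> body[8..11], body so far='6dzon2zudmf'
Chunk 3: stream[21..22]='3' size=0x3=3, data at stream[24..27]='aeu' -> body[11..14], body so far='6dzon2zudmfaeu'
Chunk 4: stream[29..30]='0' size=0 (terminator). Final body='6dzon2zudmfaeu' (14 bytes)
Body byte 0 at stream offset 3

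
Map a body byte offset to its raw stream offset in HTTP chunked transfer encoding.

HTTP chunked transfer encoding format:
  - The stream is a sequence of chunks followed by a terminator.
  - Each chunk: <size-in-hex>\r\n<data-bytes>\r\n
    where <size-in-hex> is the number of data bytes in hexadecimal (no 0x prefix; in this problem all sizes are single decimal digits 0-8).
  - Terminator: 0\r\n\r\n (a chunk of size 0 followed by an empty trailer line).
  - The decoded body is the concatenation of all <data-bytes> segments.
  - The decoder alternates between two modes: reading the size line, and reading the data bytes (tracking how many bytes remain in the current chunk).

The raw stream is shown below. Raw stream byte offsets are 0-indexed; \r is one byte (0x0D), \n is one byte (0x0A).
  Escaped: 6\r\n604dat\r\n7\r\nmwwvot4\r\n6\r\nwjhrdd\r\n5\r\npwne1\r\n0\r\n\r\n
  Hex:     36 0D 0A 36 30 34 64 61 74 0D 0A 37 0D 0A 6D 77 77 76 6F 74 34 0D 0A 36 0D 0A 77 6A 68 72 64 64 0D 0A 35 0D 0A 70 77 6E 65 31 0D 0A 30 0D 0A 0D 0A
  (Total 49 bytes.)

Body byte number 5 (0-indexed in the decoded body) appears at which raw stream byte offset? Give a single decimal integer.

Chunk 1: stream[0..1]='6' size=0x6=6, data at stream[3..9]='604dat' -> body[0..6], body so far='604dat'
Chunk 2: stream[11..12]='7' size=0x7=7, data at stream[14..21]='mwwvot4' -> body[6..13], body so far='604datmwwvot4'
Chunk 3: stream[23..24]='6' size=0x6=6, data at stream[26..32]='wjhrdd' -> body[13..19], body so far='604datmwwvot4wjhrdd'
Chunk 4: stream[34..35]='5' size=0x5=5, data at stream[37..42]='pwne1' -> body[19..24], body so far='604datmwwvot4wjhrddpwne1'
Chunk 5: stream[44..45]='0' size=0 (terminator). Final body='604datmwwvot4wjhrddpwne1' (24 bytes)
Body byte 5 at stream offset 8

Answer: 8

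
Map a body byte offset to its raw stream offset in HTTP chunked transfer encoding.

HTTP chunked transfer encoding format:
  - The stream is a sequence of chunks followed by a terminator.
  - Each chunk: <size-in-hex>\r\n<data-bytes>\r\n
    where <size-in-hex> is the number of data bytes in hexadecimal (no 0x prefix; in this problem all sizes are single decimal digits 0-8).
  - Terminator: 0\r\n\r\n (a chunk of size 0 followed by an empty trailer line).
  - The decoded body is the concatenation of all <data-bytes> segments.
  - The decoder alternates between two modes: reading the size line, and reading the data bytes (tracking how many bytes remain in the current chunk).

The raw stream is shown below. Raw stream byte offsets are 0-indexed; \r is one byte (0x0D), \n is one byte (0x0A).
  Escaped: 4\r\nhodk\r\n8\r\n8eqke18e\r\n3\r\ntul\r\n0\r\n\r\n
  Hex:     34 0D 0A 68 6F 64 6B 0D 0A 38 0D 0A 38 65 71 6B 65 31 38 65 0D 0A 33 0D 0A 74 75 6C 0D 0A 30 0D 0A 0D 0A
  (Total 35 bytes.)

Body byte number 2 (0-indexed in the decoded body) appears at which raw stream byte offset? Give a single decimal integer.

Chunk 1: stream[0..1]='4' size=0x4=4, data at stream[3..7]='hodk' -> body[0..4], body so far='hodk'
Chunk 2: stream[9..10]='8' size=0x8=8, data at stream[12..20]='8eqke18e' -> body[4..12], body so far='hodk8eqke18e'
Chunk 3: stream[22..23]='3' size=0x3=3, data at stream[25..28]='tul' -> body[12..15], body so far='hodk8eqke18etul'
Chunk 4: stream[30..31]='0' size=0 (terminator). Final body='hodk8eqke18etul' (15 bytes)
Body byte 2 at stream offset 5

Answer: 5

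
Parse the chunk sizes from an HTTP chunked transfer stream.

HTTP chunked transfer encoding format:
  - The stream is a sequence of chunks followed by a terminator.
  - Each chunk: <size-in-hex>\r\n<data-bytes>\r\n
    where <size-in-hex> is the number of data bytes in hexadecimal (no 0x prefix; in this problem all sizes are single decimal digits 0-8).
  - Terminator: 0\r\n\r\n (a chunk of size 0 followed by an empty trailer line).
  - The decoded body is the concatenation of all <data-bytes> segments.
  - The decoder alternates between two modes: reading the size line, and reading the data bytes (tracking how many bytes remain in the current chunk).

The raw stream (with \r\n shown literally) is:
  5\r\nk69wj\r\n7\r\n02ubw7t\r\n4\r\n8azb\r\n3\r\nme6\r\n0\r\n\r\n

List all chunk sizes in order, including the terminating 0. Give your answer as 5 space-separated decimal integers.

Chunk 1: stream[0..1]='5' size=0x5=5, data at stream[3..8]='k69wj' -> body[0..5], body so far='k69wj'
Chunk 2: stream[10..11]='7' size=0x7=7, data at stream[13..20]='02ubw7t' -> body[5..12], body so far='k69wj02ubw7t'
Chunk 3: stream[22..23]='4' size=0x4=4, data at stream[25..29]='8azb' -> body[12..16], body so far='k69wj02ubw7t8azb'
Chunk 4: stream[31..32]='3' size=0x3=3, data at stream[34..37]='me6' -> body[16..19], body so far='k69wj02ubw7t8azbme6'
Chunk 5: stream[39..40]='0' size=0 (terminator). Final body='k69wj02ubw7t8azbme6' (19 bytes)

Answer: 5 7 4 3 0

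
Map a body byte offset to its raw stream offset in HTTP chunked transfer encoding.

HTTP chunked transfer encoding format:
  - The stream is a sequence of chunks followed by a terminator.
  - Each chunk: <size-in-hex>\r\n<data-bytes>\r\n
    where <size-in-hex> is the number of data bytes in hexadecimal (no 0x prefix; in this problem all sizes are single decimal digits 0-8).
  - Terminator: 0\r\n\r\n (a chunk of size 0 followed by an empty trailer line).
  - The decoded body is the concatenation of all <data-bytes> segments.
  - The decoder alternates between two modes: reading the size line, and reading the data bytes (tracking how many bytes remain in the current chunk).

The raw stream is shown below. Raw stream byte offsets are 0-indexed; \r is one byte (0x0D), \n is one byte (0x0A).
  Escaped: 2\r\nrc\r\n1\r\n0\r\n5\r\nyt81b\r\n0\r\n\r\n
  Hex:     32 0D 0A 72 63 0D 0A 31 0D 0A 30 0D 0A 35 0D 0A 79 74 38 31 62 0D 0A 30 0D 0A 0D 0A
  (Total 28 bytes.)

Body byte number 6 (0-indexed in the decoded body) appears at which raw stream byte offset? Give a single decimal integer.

Chunk 1: stream[0..1]='2' size=0x2=2, data at stream[3..5]='rc' -> body[0..2], body so far='rc'
Chunk 2: stream[7..8]='1' size=0x1=1, data at stream[10..11]='0' -> body[2..3], body so far='rc0'
Chunk 3: stream[13..14]='5' size=0x5=5, data at stream[16..21]='yt81b' -> body[3..8], body so far='rc0yt81b'
Chunk 4: stream[23..24]='0' size=0 (terminator). Final body='rc0yt81b' (8 bytes)
Body byte 6 at stream offset 19

Answer: 19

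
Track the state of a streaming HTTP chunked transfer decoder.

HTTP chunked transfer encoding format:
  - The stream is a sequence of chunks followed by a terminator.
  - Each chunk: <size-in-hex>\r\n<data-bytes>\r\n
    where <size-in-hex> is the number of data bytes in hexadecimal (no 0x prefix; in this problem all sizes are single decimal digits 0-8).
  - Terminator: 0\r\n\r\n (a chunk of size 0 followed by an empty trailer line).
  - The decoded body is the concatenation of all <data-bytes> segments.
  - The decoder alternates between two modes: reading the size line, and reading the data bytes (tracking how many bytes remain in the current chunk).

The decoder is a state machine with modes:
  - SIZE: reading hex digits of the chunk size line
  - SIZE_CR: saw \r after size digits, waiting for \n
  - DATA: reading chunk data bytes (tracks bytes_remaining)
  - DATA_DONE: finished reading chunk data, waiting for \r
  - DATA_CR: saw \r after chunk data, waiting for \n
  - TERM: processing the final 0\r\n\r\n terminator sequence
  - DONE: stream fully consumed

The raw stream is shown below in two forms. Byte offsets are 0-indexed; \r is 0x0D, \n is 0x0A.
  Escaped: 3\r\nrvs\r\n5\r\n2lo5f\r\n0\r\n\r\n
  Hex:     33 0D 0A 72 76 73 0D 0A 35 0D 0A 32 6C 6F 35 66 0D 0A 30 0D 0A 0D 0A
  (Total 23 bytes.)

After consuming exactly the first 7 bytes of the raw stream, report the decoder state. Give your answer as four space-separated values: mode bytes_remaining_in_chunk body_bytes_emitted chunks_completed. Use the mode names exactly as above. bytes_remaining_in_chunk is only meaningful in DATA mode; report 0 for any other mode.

Answer: DATA_CR 0 3 0

Derivation:
Byte 0 = '3': mode=SIZE remaining=0 emitted=0 chunks_done=0
Byte 1 = 0x0D: mode=SIZE_CR remaining=0 emitted=0 chunks_done=0
Byte 2 = 0x0A: mode=DATA remaining=3 emitted=0 chunks_done=0
Byte 3 = 'r': mode=DATA remaining=2 emitted=1 chunks_done=0
Byte 4 = 'v': mode=DATA remaining=1 emitted=2 chunks_done=0
Byte 5 = 's': mode=DATA_DONE remaining=0 emitted=3 chunks_done=0
Byte 6 = 0x0D: mode=DATA_CR remaining=0 emitted=3 chunks_done=0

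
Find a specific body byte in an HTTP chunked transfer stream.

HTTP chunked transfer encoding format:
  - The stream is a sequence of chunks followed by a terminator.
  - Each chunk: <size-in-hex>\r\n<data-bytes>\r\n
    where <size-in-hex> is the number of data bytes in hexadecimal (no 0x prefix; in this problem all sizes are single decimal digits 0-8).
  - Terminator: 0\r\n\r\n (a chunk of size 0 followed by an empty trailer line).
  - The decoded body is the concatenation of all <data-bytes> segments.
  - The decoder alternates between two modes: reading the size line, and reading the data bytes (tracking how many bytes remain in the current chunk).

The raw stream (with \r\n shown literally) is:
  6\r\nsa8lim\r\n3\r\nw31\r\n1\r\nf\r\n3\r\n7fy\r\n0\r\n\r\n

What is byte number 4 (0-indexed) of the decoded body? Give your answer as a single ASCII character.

Chunk 1: stream[0..1]='6' size=0x6=6, data at stream[3..9]='sa8lim' -> body[0..6], body so far='sa8lim'
Chunk 2: stream[11..12]='3' size=0x3=3, data at stream[14..17]='w31' -> body[6..9], body so far='sa8limw31'
Chunk 3: stream[19..20]='1' size=0x1=1, data at stream[22..23]='f' -> body[9..10], body so far='sa8limw31f'
Chunk 4: stream[25..26]='3' size=0x3=3, data at stream[28..31]='7fy' -> body[10..13], body so far='sa8limw31f7fy'
Chunk 5: stream[33..34]='0' size=0 (terminator). Final body='sa8limw31f7fy' (13 bytes)
Body byte 4 = 'i'

Answer: i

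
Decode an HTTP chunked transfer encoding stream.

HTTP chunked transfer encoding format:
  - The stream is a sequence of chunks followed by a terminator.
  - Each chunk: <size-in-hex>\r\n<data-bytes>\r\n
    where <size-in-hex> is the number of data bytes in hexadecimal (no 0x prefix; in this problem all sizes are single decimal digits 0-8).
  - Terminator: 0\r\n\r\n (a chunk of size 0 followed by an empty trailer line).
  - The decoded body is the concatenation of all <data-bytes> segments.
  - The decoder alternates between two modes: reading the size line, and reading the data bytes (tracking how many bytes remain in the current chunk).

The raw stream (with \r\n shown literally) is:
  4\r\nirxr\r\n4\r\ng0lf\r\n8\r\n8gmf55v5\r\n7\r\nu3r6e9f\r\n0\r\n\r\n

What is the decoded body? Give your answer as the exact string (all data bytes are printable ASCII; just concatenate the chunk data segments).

Answer: irxrg0lf8gmf55v5u3r6e9f

Derivation:
Chunk 1: stream[0..1]='4' size=0x4=4, data at stream[3..7]='irxr' -> body[0..4], body so far='irxr'
Chunk 2: stream[9..10]='4' size=0x4=4, data at stream[12..16]='g0lf' -> body[4..8], body so far='irxrg0lf'
Chunk 3: stream[18..19]='8' size=0x8=8, data at stream[21..29]='8gmf55v5' -> body[8..16], body so far='irxrg0lf8gmf55v5'
Chunk 4: stream[31..32]='7' size=0x7=7, data at stream[34..41]='u3r6e9f' -> body[16..23], body so far='irxrg0lf8gmf55v5u3r6e9f'
Chunk 5: stream[43..44]='0' size=0 (terminator). Final body='irxrg0lf8gmf55v5u3r6e9f' (23 bytes)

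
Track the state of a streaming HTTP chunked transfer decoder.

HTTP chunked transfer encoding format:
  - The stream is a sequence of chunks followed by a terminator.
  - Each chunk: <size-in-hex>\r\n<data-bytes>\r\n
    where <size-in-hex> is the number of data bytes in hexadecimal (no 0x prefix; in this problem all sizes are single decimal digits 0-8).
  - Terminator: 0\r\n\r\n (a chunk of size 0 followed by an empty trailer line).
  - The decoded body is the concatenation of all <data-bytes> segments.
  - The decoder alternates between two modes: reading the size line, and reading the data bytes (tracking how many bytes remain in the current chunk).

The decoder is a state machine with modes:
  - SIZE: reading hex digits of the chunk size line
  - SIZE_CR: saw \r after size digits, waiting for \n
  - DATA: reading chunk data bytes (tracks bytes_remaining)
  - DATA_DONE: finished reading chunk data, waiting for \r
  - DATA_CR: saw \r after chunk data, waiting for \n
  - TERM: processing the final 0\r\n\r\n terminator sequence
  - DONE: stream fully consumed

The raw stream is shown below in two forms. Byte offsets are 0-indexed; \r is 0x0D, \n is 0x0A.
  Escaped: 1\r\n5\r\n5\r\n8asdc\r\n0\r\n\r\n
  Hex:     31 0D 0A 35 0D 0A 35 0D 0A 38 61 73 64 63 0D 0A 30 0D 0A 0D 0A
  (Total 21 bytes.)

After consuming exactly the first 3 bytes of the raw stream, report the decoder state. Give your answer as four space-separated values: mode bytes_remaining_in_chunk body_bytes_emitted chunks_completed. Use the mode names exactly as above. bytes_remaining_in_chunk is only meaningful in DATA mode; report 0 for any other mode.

Byte 0 = '1': mode=SIZE remaining=0 emitted=0 chunks_done=0
Byte 1 = 0x0D: mode=SIZE_CR remaining=0 emitted=0 chunks_done=0
Byte 2 = 0x0A: mode=DATA remaining=1 emitted=0 chunks_done=0

Answer: DATA 1 0 0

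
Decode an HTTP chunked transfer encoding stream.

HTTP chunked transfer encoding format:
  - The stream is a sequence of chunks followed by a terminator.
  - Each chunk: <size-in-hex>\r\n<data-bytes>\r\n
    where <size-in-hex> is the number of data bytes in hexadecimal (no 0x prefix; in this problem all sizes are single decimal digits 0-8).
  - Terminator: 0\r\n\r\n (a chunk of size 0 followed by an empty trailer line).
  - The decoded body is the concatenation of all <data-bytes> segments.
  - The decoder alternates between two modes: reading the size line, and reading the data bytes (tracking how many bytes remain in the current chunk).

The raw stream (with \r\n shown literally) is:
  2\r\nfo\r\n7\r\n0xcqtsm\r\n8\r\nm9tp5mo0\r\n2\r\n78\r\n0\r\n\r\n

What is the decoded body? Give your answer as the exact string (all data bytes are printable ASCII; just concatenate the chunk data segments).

Chunk 1: stream[0..1]='2' size=0x2=2, data at stream[3..5]='fo' -> body[0..2], body so far='fo'
Chunk 2: stream[7..8]='7' size=0x7=7, data at stream[10..17]='0xcqtsm' -> body[2..9], body so far='fo0xcqtsm'
Chunk 3: stream[19..20]='8' size=0x8=8, data at stream[22..30]='m9tp5mo0' -> body[9..17], body so far='fo0xcqtsmm9tp5mo0'
Chunk 4: stream[32..33]='2' size=0x2=2, data at stream[35..37]='78' -> body[17..19], body so far='fo0xcqtsmm9tp5mo078'
Chunk 5: stream[39..40]='0' size=0 (terminator). Final body='fo0xcqtsmm9tp5mo078' (19 bytes)

Answer: fo0xcqtsmm9tp5mo078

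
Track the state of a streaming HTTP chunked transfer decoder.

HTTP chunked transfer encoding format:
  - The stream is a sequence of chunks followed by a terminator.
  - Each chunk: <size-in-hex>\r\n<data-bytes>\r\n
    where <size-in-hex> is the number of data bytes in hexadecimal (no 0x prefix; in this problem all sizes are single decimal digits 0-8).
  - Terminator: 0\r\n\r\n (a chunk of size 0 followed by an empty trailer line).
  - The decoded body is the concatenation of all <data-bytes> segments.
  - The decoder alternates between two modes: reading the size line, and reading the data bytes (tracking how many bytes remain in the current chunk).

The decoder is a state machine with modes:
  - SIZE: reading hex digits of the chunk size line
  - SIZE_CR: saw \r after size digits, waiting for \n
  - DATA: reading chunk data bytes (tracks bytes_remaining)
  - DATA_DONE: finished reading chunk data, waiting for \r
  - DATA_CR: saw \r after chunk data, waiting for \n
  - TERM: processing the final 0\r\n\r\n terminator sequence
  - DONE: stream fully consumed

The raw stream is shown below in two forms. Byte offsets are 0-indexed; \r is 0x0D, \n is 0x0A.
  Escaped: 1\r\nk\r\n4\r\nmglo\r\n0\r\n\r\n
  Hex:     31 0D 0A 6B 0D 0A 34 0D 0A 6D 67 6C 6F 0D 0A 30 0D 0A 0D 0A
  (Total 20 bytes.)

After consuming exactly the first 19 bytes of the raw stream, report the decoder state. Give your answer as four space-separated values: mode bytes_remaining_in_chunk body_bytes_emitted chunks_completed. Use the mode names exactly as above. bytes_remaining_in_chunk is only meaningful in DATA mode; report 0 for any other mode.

Byte 0 = '1': mode=SIZE remaining=0 emitted=0 chunks_done=0
Byte 1 = 0x0D: mode=SIZE_CR remaining=0 emitted=0 chunks_done=0
Byte 2 = 0x0A: mode=DATA remaining=1 emitted=0 chunks_done=0
Byte 3 = 'k': mode=DATA_DONE remaining=0 emitted=1 chunks_done=0
Byte 4 = 0x0D: mode=DATA_CR remaining=0 emitted=1 chunks_done=0
Byte 5 = 0x0A: mode=SIZE remaining=0 emitted=1 chunks_done=1
Byte 6 = '4': mode=SIZE remaining=0 emitted=1 chunks_done=1
Byte 7 = 0x0D: mode=SIZE_CR remaining=0 emitted=1 chunks_done=1
Byte 8 = 0x0A: mode=DATA remaining=4 emitted=1 chunks_done=1
Byte 9 = 'm': mode=DATA remaining=3 emitted=2 chunks_done=1
Byte 10 = 'g': mode=DATA remaining=2 emitted=3 chunks_done=1
Byte 11 = 'l': mode=DATA remaining=1 emitted=4 chunks_done=1
Byte 12 = 'o': mode=DATA_DONE remaining=0 emitted=5 chunks_done=1
Byte 13 = 0x0D: mode=DATA_CR remaining=0 emitted=5 chunks_done=1
Byte 14 = 0x0A: mode=SIZE remaining=0 emitted=5 chunks_done=2
Byte 15 = '0': mode=SIZE remaining=0 emitted=5 chunks_done=2
Byte 16 = 0x0D: mode=SIZE_CR remaining=0 emitted=5 chunks_done=2
Byte 17 = 0x0A: mode=TERM remaining=0 emitted=5 chunks_done=2
Byte 18 = 0x0D: mode=TERM remaining=0 emitted=5 chunks_done=2

Answer: TERM 0 5 2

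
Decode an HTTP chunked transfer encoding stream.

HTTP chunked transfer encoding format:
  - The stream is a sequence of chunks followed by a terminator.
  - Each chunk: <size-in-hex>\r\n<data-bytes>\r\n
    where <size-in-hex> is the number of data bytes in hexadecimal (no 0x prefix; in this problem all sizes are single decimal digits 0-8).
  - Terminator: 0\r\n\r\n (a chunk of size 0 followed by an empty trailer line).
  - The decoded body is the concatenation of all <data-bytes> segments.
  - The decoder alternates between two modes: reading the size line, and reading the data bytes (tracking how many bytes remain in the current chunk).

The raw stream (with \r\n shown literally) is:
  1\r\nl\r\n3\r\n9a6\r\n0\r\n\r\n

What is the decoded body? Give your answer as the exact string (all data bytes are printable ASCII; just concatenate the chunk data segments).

Answer: l9a6

Derivation:
Chunk 1: stream[0..1]='1' size=0x1=1, data at stream[3..4]='l' -> body[0..1], body so far='l'
Chunk 2: stream[6..7]='3' size=0x3=3, data at stream[9..12]='9a6' -> body[1..4], body so far='l9a6'
Chunk 3: stream[14..15]='0' size=0 (terminator). Final body='l9a6' (4 bytes)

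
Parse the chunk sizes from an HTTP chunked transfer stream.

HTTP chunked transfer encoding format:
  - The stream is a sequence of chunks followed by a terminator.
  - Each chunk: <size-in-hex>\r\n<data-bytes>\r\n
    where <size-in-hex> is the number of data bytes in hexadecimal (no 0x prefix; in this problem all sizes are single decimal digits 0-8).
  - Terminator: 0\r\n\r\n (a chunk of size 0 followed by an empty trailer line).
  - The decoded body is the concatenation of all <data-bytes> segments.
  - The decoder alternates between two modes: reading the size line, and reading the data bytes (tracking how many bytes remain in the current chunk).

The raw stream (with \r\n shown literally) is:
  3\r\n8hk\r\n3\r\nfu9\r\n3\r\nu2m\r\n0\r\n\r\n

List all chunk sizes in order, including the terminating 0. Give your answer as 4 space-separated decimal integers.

Answer: 3 3 3 0

Derivation:
Chunk 1: stream[0..1]='3' size=0x3=3, data at stream[3..6]='8hk' -> body[0..3], body so far='8hk'
Chunk 2: stream[8..9]='3' size=0x3=3, data at stream[11..14]='fu9' -> body[3..6], body so far='8hkfu9'
Chunk 3: stream[16..17]='3' size=0x3=3, data at stream[19..22]='u2m' -> body[6..9], body so far='8hkfu9u2m'
Chunk 4: stream[24..25]='0' size=0 (terminator). Final body='8hkfu9u2m' (9 bytes)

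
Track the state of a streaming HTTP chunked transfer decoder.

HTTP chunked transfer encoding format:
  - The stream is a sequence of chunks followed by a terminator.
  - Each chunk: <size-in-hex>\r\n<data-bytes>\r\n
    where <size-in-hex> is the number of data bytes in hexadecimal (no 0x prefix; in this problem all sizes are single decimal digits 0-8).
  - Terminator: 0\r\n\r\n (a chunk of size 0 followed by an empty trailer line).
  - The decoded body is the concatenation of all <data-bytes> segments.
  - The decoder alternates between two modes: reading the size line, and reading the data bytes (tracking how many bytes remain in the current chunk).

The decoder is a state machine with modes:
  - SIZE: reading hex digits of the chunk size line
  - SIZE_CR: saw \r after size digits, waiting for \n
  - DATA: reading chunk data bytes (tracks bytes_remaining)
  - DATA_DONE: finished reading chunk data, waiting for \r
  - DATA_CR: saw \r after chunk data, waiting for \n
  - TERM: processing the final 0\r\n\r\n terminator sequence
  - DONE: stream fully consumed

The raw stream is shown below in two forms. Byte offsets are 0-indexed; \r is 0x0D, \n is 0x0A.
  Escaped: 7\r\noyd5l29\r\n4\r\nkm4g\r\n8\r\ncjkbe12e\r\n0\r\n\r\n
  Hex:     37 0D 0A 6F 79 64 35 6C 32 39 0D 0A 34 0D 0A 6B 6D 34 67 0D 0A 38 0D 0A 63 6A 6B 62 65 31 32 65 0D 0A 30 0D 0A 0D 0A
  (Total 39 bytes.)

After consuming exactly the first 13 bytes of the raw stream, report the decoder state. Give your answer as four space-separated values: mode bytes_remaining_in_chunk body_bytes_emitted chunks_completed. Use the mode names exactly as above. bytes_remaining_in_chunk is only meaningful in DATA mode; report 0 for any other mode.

Byte 0 = '7': mode=SIZE remaining=0 emitted=0 chunks_done=0
Byte 1 = 0x0D: mode=SIZE_CR remaining=0 emitted=0 chunks_done=0
Byte 2 = 0x0A: mode=DATA remaining=7 emitted=0 chunks_done=0
Byte 3 = 'o': mode=DATA remaining=6 emitted=1 chunks_done=0
Byte 4 = 'y': mode=DATA remaining=5 emitted=2 chunks_done=0
Byte 5 = 'd': mode=DATA remaining=4 emitted=3 chunks_done=0
Byte 6 = '5': mode=DATA remaining=3 emitted=4 chunks_done=0
Byte 7 = 'l': mode=DATA remaining=2 emitted=5 chunks_done=0
Byte 8 = '2': mode=DATA remaining=1 emitted=6 chunks_done=0
Byte 9 = '9': mode=DATA_DONE remaining=0 emitted=7 chunks_done=0
Byte 10 = 0x0D: mode=DATA_CR remaining=0 emitted=7 chunks_done=0
Byte 11 = 0x0A: mode=SIZE remaining=0 emitted=7 chunks_done=1
Byte 12 = '4': mode=SIZE remaining=0 emitted=7 chunks_done=1

Answer: SIZE 0 7 1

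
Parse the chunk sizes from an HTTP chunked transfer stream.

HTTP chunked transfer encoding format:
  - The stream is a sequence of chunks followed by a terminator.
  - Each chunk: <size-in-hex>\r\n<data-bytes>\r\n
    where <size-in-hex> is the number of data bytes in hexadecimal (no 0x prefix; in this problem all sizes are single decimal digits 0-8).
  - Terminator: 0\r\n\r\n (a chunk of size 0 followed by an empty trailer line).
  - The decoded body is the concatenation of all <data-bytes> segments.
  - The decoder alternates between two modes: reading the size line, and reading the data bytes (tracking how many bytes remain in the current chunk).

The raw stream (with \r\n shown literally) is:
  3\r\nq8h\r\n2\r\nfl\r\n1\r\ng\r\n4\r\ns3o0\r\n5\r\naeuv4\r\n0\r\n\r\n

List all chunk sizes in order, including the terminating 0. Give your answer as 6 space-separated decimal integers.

Chunk 1: stream[0..1]='3' size=0x3=3, data at stream[3..6]='q8h' -> body[0..3], body so far='q8h'
Chunk 2: stream[8..9]='2' size=0x2=2, data at stream[11..13]='fl' -> body[3..5], body so far='q8hfl'
Chunk 3: stream[15..16]='1' size=0x1=1, data at stream[18..19]='g' -> body[5..6], body so far='q8hflg'
Chunk 4: stream[21..22]='4' size=0x4=4, data at stream[24..28]='s3o0' -> body[6..10], body so far='q8hflgs3o0'
Chunk 5: stream[30..31]='5' size=0x5=5, data at stream[33..38]='aeuv4' -> body[10..15], body so far='q8hflgs3o0aeuv4'
Chunk 6: stream[40..41]='0' size=0 (terminator). Final body='q8hflgs3o0aeuv4' (15 bytes)

Answer: 3 2 1 4 5 0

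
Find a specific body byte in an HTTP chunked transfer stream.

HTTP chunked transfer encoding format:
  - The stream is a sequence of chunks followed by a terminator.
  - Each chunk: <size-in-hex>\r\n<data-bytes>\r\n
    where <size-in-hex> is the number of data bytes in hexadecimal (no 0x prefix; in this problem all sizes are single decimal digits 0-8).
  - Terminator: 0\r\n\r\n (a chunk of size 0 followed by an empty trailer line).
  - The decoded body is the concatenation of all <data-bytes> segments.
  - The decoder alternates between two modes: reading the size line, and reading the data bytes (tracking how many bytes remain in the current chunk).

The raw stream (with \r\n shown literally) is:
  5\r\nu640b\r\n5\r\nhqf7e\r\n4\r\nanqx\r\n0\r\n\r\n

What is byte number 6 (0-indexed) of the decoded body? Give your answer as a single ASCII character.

Chunk 1: stream[0..1]='5' size=0x5=5, data at stream[3..8]='u640b' -> body[0..5], body so far='u640b'
Chunk 2: stream[10..11]='5' size=0x5=5, data at stream[13..18]='hqf7e' -> body[5..10], body so far='u640bhqf7e'
Chunk 3: stream[20..21]='4' size=0x4=4, data at stream[23..27]='anqx' -> body[10..14], body so far='u640bhqf7eanqx'
Chunk 4: stream[29..30]='0' size=0 (terminator). Final body='u640bhqf7eanqx' (14 bytes)
Body byte 6 = 'q'

Answer: q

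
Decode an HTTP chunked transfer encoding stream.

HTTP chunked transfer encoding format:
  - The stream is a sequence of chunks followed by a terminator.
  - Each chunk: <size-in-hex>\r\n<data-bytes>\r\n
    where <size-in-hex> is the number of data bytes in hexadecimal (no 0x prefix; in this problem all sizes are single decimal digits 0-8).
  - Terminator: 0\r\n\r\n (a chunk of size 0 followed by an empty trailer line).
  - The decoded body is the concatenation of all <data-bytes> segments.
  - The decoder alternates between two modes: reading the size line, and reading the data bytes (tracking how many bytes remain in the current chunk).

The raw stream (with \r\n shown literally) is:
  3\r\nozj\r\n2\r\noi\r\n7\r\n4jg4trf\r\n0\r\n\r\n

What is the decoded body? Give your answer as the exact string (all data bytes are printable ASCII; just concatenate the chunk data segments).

Chunk 1: stream[0..1]='3' size=0x3=3, data at stream[3..6]='ozj' -> body[0..3], body so far='ozj'
Chunk 2: stream[8..9]='2' size=0x2=2, data at stream[11..13]='oi' -> body[3..5], body so far='ozjoi'
Chunk 3: stream[15..16]='7' size=0x7=7, data at stream[18..25]='4jg4trf' -> body[5..12], body so far='ozjoi4jg4trf'
Chunk 4: stream[27..28]='0' size=0 (terminator). Final body='ozjoi4jg4trf' (12 bytes)

Answer: ozjoi4jg4trf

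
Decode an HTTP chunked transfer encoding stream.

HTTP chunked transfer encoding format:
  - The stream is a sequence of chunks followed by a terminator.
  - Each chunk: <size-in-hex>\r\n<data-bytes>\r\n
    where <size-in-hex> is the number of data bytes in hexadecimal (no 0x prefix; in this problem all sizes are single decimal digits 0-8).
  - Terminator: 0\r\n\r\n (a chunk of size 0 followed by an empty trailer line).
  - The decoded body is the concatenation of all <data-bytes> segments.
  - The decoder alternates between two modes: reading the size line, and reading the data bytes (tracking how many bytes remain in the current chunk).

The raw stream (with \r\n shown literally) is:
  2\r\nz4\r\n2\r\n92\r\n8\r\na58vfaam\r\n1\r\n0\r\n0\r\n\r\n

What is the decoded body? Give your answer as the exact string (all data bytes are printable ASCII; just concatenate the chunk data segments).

Answer: z492a58vfaam0

Derivation:
Chunk 1: stream[0..1]='2' size=0x2=2, data at stream[3..5]='z4' -> body[0..2], body so far='z4'
Chunk 2: stream[7..8]='2' size=0x2=2, data at stream[10..12]='92' -> body[2..4], body so far='z492'
Chunk 3: stream[14..15]='8' size=0x8=8, data at stream[17..25]='a58vfaam' -> body[4..12], body so far='z492a58vfaam'
Chunk 4: stream[27..28]='1' size=0x1=1, data at stream[30..31]='0' -> body[12..13], body so far='z492a58vfaam0'
Chunk 5: stream[33..34]='0' size=0 (terminator). Final body='z492a58vfaam0' (13 bytes)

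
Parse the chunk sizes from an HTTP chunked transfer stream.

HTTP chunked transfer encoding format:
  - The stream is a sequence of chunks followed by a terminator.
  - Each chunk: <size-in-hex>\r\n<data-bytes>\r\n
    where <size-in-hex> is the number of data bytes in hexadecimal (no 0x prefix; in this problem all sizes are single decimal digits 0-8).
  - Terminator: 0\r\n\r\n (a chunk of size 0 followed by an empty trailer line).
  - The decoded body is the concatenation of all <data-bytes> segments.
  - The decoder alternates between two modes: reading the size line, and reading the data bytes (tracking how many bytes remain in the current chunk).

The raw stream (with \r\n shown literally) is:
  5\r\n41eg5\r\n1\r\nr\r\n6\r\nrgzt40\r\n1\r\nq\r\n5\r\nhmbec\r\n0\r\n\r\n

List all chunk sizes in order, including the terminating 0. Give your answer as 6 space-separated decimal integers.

Chunk 1: stream[0..1]='5' size=0x5=5, data at stream[3..8]='41eg5' -> body[0..5], body so far='41eg5'
Chunk 2: stream[10..11]='1' size=0x1=1, data at stream[13..14]='r' -> body[5..6], body so far='41eg5r'
Chunk 3: stream[16..17]='6' size=0x6=6, data at stream[19..25]='rgzt40' -> body[6..12], body so far='41eg5rrgzt40'
Chunk 4: stream[27..28]='1' size=0x1=1, data at stream[30..31]='q' -> body[12..13], body so far='41eg5rrgzt40q'
Chunk 5: stream[33..34]='5' size=0x5=5, data at stream[36..41]='hmbec' -> body[13..18], body so far='41eg5rrgzt40qhmbec'
Chunk 6: stream[43..44]='0' size=0 (terminator). Final body='41eg5rrgzt40qhmbec' (18 bytes)

Answer: 5 1 6 1 5 0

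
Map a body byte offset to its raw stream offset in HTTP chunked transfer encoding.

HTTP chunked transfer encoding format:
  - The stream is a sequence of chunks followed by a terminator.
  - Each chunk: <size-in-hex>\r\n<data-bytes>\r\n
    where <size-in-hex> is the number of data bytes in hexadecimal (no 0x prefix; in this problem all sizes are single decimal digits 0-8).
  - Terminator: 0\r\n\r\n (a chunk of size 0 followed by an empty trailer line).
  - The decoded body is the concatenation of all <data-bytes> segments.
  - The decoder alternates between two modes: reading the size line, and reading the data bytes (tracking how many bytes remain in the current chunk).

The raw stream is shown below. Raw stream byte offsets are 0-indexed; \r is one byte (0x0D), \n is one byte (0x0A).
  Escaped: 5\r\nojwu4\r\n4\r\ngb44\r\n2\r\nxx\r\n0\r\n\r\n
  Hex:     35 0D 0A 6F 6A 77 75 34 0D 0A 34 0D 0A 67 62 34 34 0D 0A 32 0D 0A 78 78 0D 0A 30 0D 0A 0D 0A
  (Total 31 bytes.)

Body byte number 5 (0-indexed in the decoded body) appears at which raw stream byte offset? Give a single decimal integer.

Chunk 1: stream[0..1]='5' size=0x5=5, data at stream[3..8]='ojwu4' -> body[0..5], body so far='ojwu4'
Chunk 2: stream[10..11]='4' size=0x4=4, data at stream[13..17]='gb44' -> body[5..9], body so far='ojwu4gb44'
Chunk 3: stream[19..20]='2' size=0x2=2, data at stream[22..24]='xx' -> body[9..11], body so far='ojwu4gb44xx'
Chunk 4: stream[26..27]='0' size=0 (terminator). Final body='ojwu4gb44xx' (11 bytes)
Body byte 5 at stream offset 13

Answer: 13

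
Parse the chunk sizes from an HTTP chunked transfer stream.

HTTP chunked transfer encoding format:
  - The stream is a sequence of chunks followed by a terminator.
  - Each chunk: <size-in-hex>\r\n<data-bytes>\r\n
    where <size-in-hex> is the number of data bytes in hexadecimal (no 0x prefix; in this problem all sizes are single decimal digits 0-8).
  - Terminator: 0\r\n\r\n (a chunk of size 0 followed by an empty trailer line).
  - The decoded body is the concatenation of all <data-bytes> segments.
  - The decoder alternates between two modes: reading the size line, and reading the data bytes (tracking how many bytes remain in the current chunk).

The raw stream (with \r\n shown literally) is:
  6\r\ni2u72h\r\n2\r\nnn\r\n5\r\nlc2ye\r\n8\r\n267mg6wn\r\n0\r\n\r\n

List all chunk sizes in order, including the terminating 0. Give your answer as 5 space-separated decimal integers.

Chunk 1: stream[0..1]='6' size=0x6=6, data at stream[3..9]='i2u72h' -> body[0..6], body so far='i2u72h'
Chunk 2: stream[11..12]='2' size=0x2=2, data at stream[14..16]='nn' -> body[6..8], body so far='i2u72hnn'
Chunk 3: stream[18..19]='5' size=0x5=5, data at stream[21..26]='lc2ye' -> body[8..13], body so far='i2u72hnnlc2ye'
Chunk 4: stream[28..29]='8' size=0x8=8, data at stream[31..39]='267mg6wn' -> body[13..21], body so far='i2u72hnnlc2ye267mg6wn'
Chunk 5: stream[41..42]='0' size=0 (terminator). Final body='i2u72hnnlc2ye267mg6wn' (21 bytes)

Answer: 6 2 5 8 0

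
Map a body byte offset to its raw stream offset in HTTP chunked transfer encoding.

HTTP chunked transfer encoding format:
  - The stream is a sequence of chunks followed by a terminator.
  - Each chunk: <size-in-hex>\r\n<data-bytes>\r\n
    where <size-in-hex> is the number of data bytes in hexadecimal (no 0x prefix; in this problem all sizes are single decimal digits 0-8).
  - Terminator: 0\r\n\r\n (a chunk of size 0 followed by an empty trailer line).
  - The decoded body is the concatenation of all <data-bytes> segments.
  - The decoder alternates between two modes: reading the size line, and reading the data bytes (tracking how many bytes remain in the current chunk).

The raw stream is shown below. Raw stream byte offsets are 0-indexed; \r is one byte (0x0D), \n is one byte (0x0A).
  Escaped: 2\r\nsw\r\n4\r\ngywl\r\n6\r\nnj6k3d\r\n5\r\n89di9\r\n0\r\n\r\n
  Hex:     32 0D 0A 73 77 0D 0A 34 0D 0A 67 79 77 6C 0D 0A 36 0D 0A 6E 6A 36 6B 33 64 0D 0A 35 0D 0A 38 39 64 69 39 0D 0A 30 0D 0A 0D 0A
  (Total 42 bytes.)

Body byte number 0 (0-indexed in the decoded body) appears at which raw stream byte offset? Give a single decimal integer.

Answer: 3

Derivation:
Chunk 1: stream[0..1]='2' size=0x2=2, data at stream[3..5]='sw' -> body[0..2], body so far='sw'
Chunk 2: stream[7..8]='4' size=0x4=4, data at stream[10..14]='gywl' -> body[2..6], body so far='swgywl'
Chunk 3: stream[16..17]='6' size=0x6=6, data at stream[19..25]='nj6k3d' -> body[6..12], body so far='swgywlnj6k3d'
Chunk 4: stream[27..28]='5' size=0x5=5, data at stream[30..35]='89di9' -> body[12..17], body so far='swgywlnj6k3d89di9'
Chunk 5: stream[37..38]='0' size=0 (terminator). Final body='swgywlnj6k3d89di9' (17 bytes)
Body byte 0 at stream offset 3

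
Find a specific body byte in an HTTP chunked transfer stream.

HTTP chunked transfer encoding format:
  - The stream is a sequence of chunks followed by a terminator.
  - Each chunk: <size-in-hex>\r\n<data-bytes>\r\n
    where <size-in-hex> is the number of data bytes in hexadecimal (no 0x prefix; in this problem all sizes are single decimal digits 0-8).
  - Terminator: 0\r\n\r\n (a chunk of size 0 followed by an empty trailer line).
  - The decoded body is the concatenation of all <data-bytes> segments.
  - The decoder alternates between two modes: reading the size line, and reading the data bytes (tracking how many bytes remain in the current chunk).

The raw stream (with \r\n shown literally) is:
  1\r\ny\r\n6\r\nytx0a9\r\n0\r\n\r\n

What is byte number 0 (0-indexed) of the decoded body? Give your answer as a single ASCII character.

Answer: y

Derivation:
Chunk 1: stream[0..1]='1' size=0x1=1, data at stream[3..4]='y' -> body[0..1], body so far='y'
Chunk 2: stream[6..7]='6' size=0x6=6, data at stream[9..15]='ytx0a9' -> body[1..7], body so far='yytx0a9'
Chunk 3: stream[17..18]='0' size=0 (terminator). Final body='yytx0a9' (7 bytes)
Body byte 0 = 'y'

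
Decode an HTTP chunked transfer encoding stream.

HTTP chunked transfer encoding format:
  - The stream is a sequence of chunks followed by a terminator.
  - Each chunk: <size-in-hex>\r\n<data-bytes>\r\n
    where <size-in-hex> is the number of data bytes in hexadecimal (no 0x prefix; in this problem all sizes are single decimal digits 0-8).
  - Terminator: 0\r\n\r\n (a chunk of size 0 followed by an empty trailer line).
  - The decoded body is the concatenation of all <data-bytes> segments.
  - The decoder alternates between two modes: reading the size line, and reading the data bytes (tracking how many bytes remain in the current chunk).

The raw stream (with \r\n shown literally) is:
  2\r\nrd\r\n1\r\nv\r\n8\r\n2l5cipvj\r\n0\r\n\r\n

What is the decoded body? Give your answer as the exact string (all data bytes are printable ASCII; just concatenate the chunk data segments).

Answer: rdv2l5cipvj

Derivation:
Chunk 1: stream[0..1]='2' size=0x2=2, data at stream[3..5]='rd' -> body[0..2], body so far='rd'
Chunk 2: stream[7..8]='1' size=0x1=1, data at stream[10..11]='v' -> body[2..3], body so far='rdv'
Chunk 3: stream[13..14]='8' size=0x8=8, data at stream[16..24]='2l5cipvj' -> body[3..11], body so far='rdv2l5cipvj'
Chunk 4: stream[26..27]='0' size=0 (terminator). Final body='rdv2l5cipvj' (11 bytes)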